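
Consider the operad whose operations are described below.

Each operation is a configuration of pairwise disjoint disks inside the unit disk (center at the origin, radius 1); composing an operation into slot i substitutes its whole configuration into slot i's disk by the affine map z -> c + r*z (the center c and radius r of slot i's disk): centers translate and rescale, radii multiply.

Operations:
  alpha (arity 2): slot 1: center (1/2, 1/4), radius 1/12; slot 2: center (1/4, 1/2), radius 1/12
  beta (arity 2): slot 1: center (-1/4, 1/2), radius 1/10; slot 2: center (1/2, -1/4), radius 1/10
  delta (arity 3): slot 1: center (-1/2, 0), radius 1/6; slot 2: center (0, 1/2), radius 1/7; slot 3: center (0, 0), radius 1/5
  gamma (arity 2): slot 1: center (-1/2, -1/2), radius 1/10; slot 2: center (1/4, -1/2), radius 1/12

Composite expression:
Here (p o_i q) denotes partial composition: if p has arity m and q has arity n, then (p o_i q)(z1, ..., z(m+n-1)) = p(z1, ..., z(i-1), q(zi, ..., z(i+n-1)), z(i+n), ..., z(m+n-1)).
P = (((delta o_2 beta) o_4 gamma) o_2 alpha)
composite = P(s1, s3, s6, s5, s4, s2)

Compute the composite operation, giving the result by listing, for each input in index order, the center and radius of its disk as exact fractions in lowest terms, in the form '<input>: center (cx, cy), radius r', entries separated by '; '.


s1: center (-1/2, 0), radius 1/6; s2: center (1/20, -1/10), radius 1/60; s3: center (-1/35, 23/40), radius 1/840; s4: center (-1/10, -1/10), radius 1/50; s5: center (1/14, 13/28), radius 1/70; s6: center (-9/280, 81/140), radius 1/840


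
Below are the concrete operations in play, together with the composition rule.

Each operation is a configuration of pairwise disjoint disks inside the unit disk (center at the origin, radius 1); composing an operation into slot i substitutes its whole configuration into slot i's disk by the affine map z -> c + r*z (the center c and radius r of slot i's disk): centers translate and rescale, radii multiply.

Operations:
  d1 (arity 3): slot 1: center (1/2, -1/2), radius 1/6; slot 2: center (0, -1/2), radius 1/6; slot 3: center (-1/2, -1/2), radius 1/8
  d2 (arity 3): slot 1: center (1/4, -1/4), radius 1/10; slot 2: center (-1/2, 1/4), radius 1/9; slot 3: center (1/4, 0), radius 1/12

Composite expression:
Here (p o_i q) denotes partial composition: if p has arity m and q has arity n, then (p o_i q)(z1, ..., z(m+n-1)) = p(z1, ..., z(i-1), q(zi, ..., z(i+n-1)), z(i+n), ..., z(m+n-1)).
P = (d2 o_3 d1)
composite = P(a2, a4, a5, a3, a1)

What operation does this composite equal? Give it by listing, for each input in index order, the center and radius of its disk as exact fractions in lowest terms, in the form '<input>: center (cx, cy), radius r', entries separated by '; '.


Follow each a-input down from d2: c' goes to c + r*c', radius to r*r'.
a2 passes through 1 substitution, ending at center (1/4, -1/4), radius 1/10
a4 passes through 1 substitution, ending at center (-1/2, 1/4), radius 1/9
a5 passes through 2 substitutions, ending at center (7/24, -1/24), radius 1/72
a3 passes through 2 substitutions, ending at center (1/4, -1/24), radius 1/72
a1 passes through 2 substitutions, ending at center (5/24, -1/24), radius 1/96

a1: center (5/24, -1/24), radius 1/96; a2: center (1/4, -1/4), radius 1/10; a3: center (1/4, -1/24), radius 1/72; a4: center (-1/2, 1/4), radius 1/9; a5: center (7/24, -1/24), radius 1/72


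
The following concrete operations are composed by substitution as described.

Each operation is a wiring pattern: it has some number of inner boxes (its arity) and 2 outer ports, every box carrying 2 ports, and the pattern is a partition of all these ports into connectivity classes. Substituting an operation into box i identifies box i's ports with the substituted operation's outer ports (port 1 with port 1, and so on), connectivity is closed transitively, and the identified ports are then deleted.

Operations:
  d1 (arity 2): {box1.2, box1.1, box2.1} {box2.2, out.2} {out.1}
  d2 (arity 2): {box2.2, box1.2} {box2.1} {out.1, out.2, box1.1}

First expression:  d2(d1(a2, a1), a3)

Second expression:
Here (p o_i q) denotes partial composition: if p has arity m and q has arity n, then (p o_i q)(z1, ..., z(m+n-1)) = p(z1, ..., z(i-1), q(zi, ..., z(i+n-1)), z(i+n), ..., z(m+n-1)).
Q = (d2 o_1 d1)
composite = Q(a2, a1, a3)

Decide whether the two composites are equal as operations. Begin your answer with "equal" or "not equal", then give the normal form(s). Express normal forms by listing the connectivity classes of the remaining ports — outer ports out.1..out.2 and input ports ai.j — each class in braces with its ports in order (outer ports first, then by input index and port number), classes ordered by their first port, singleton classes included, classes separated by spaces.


equal; both compose to {out.1, out.2} {a1.1, a2.1, a2.2} {a1.2, a3.2} {a3.1}


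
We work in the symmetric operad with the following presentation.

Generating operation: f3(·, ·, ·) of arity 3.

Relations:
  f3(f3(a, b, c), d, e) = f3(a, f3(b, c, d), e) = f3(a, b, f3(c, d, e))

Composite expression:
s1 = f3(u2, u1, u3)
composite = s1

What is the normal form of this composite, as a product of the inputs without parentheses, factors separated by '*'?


u2 * u1 * u3

Key point: f3 is associative — brackets drop, the u-order remains.
f3(u2, u1, u3) linearizes to u2 * u1 * u3


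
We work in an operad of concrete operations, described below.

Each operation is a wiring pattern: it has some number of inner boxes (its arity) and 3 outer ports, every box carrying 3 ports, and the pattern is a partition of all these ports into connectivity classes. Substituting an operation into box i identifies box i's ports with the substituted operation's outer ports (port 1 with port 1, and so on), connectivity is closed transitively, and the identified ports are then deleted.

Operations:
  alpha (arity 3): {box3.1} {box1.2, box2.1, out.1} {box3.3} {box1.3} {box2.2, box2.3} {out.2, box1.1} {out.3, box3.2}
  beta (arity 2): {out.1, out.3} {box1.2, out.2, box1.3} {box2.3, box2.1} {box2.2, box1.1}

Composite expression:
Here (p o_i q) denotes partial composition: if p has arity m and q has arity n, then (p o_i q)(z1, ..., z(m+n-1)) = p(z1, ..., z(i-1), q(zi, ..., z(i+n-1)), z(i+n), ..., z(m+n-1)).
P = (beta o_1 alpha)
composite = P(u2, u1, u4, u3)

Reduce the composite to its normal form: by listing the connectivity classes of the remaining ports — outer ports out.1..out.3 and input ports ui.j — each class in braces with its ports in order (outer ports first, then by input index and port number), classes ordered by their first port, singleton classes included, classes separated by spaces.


{out.1, out.3} {out.2, u2.1, u4.2} {u1.1, u2.2, u3.2} {u1.2, u1.3} {u2.3} {u3.1, u3.3} {u4.1} {u4.3}


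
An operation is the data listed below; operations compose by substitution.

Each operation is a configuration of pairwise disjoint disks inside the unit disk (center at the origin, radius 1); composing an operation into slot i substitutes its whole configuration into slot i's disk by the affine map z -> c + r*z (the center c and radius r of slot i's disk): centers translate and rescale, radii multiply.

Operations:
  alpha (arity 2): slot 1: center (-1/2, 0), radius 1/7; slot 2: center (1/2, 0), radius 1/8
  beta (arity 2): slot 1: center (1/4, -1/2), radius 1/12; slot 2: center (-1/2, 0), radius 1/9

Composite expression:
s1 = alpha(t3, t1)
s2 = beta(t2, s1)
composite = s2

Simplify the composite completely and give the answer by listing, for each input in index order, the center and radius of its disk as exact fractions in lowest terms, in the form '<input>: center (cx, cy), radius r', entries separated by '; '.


t1: center (-4/9, 0), radius 1/72; t2: center (1/4, -1/2), radius 1/12; t3: center (-5/9, 0), radius 1/63

Each t-disk chains the slot maps above it in beta; radii multiply.
tracing t2 down its 1-map path: center (1/4, -1/2), radius 1/12
tracing t3 down its 2-map path: center (-5/9, 0), radius 1/63
tracing t1 down its 2-map path: center (-4/9, 0), radius 1/72


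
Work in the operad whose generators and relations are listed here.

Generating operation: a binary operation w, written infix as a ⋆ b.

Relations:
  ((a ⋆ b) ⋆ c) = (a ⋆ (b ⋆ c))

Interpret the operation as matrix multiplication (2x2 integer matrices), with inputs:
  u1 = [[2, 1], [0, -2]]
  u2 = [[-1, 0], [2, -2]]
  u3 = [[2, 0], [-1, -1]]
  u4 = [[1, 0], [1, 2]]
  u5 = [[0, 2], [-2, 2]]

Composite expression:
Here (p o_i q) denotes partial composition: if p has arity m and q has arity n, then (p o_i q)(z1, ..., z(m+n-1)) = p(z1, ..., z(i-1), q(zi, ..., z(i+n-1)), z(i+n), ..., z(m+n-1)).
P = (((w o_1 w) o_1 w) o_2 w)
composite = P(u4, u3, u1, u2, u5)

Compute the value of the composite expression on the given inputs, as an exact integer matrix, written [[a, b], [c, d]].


[[8, -8], [16, 0]]


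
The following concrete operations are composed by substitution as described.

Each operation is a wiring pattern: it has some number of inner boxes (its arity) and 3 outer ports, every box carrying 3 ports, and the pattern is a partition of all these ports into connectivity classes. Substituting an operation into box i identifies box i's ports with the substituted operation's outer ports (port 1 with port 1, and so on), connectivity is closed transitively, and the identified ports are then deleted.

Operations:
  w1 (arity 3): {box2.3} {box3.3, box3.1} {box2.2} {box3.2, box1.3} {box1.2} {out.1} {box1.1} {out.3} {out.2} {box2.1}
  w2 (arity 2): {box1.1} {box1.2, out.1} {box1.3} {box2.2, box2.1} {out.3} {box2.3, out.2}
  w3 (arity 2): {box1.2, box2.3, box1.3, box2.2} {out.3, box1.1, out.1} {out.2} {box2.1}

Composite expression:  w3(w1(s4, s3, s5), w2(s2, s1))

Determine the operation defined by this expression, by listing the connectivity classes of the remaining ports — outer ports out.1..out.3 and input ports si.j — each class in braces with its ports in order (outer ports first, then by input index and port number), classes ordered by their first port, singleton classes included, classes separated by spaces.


{out.1, out.3} {out.2} {s1.1, s1.2} {s1.3} {s2.1} {s2.2} {s2.3} {s3.1} {s3.2} {s3.3} {s4.1} {s4.2} {s4.3, s5.2} {s5.1, s5.3}

Substituting into w3 glues patterns; closure does the rest.
the subtree at w1 composes to {out.1} {out.2} {out.3} {s3.1} {s3.2} {s3.3} {s4.1} {s4.2} {s4.3, s5.2} {s5.1, s5.3} on (s4, s3, s5); out.j = own outer ports
the subtree at w2 composes to {out.1, s2.2} {out.2, s1.3} {out.3} {s1.1, s1.2} {s2.1} {s2.3} on (s2, s1); out.j = own outer ports
the subtree at w3 composes to {out.1, out.3} {out.2} {s1.1, s1.2} {s1.3} {s2.1} {s2.2} {s2.3} {s3.1} {s3.2} {s3.3} {s4.1} {s4.2} {s4.3, s5.2} {s5.1, s5.3} on (s4, s3, s5, s2, s1); out.j = own outer ports


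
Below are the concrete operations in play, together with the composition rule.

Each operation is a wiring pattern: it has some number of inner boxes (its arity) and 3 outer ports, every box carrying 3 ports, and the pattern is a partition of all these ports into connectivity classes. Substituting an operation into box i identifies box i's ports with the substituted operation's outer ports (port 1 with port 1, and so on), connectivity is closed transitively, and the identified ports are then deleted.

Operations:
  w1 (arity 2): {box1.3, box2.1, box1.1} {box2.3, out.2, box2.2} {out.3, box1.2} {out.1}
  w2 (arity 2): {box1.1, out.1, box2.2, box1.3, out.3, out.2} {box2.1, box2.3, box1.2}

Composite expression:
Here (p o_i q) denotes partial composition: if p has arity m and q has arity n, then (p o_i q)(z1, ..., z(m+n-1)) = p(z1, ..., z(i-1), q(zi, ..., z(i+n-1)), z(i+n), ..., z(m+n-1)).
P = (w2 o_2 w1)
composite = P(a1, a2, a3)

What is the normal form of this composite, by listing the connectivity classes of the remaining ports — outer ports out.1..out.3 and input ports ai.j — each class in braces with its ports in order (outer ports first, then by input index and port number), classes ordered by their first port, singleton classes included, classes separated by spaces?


After gluing at w2, chains via deleted ports link the a-ports.
the subtree at w1 composes to {out.1} {out.2, a3.2, a3.3} {out.3, a2.2} {a2.1, a2.3, a3.1} on (a2, a3); out.j = own outer ports
the subtree at w2 composes to {out.1, out.2, out.3, a1.1, a1.3, a3.2, a3.3} {a1.2, a2.2} {a2.1, a2.3, a3.1} on (a1, a2, a3); out.j = own outer ports

{out.1, out.2, out.3, a1.1, a1.3, a3.2, a3.3} {a1.2, a2.2} {a2.1, a2.3, a3.1}


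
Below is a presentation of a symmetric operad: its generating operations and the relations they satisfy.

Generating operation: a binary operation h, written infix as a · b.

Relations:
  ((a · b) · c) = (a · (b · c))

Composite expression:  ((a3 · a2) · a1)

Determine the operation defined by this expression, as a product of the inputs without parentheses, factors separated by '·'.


Key point: h is associative — brackets drop, the a-order remains.
(a3 · a2) spells out as a3 · a2
((a3 · a2) · a1) spells out as a3 · a2 · a1

a3 · a2 · a1


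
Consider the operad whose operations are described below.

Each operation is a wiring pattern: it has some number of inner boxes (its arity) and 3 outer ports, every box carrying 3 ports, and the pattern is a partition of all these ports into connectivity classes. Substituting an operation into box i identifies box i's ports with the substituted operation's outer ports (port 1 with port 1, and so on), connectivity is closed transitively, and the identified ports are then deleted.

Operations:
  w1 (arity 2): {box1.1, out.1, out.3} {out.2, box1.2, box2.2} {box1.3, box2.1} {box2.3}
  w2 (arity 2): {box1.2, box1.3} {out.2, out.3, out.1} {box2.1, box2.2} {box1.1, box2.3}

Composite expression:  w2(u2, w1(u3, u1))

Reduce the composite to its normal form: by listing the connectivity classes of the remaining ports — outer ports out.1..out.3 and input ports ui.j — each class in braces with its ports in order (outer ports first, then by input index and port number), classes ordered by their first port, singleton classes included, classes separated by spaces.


Substituting into w2 glues patterns; closure does the rest.
composing w1 on (u3, u1), with out.j its own outer ports: {out.1, out.3, u3.1} {out.2, u1.2, u3.2} {u1.1, u3.3} {u1.3}
composing w2 on (u2, u3, u1), with out.j its own outer ports: {out.1, out.2, out.3} {u1.1, u3.3} {u1.2, u2.1, u3.1, u3.2} {u1.3} {u2.2, u2.3}

{out.1, out.2, out.3} {u1.1, u3.3} {u1.2, u2.1, u3.1, u3.2} {u1.3} {u2.2, u2.3}


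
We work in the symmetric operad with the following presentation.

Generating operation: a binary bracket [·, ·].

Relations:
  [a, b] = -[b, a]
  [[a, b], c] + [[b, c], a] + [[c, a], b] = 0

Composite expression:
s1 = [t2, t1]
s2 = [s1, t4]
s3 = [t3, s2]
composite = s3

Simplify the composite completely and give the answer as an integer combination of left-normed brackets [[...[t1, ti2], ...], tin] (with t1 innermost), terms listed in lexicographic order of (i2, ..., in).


[[[t1, t2], t4], t3]

Left-normed coefficients sit on the t1-initial expansion words.
Composite bracket: [t3, [[t2, t1], t4]]
Under [a, b] = ab - ba we get 8 signed associative words (2^3 = 8).
The t1-initial words carry the normal form:
  from t1t2t4t3, sign +1: term +[[[t1, t2], t4], t3]


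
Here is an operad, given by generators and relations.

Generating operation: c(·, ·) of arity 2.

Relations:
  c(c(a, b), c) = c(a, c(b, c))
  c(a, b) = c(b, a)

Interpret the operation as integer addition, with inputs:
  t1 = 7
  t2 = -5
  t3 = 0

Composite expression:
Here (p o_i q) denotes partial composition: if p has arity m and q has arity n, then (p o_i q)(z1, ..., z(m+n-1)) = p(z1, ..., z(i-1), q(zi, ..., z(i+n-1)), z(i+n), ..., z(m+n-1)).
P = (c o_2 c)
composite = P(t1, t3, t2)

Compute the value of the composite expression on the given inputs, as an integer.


c(t3, t2) = -5
c(t1, c(t3, t2)) = 2

2


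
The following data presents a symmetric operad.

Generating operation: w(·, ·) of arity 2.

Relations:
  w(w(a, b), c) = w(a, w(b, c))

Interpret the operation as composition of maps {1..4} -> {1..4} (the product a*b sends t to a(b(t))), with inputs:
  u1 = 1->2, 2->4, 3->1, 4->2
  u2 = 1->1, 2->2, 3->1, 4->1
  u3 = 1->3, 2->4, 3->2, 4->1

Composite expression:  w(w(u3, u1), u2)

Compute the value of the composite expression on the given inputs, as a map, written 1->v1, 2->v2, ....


1->4, 2->1, 3->4, 4->4


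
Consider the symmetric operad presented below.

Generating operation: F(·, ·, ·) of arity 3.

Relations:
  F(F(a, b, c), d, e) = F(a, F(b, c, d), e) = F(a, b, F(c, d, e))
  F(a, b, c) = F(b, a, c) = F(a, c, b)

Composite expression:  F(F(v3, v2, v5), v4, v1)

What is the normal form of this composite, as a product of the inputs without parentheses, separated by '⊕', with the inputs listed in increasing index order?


v1 ⊕ v2 ⊕ v3 ⊕ v4 ⊕ v5

Shape and order are irrelevant to F; the v-input set decides.
F(v3, v2, v5) reduces to v3 ⊕ v2 ⊕ v5
F(F(v3, v2, v5), v4, v1) reduces to v3 ⊕ v2 ⊕ v5 ⊕ v4 ⊕ v1
reordering the factors by index: v1 ⊕ v2 ⊕ v3 ⊕ v4 ⊕ v5


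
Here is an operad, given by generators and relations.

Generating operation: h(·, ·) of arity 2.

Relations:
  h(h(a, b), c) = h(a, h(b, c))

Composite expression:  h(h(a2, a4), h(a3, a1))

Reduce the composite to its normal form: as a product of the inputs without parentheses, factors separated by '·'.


a2 · a4 · a3 · a1

Every regrouping of h is equal, so read the a-inputs in written order.
h(a2, a4) collapses to a2 · a4
h(a3, a1) collapses to a3 · a1
h(h(a2, a4), h(a3, a1)) collapses to a2 · a4 · a3 · a1


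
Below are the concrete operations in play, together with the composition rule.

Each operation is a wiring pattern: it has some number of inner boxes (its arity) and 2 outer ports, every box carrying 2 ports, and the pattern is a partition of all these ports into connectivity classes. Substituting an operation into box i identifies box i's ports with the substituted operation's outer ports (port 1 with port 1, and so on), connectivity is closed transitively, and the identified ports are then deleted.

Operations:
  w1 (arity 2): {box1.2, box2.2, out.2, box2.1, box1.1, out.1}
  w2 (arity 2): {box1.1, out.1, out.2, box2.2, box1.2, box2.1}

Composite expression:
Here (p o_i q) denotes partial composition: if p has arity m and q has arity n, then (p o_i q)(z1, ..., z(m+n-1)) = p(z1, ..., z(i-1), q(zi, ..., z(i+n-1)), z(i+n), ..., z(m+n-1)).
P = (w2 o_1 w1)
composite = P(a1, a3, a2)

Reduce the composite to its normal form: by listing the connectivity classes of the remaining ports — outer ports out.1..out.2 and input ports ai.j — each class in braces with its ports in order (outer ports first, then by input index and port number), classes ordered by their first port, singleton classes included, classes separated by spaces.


{out.1, out.2, a1.1, a1.2, a2.1, a2.2, a3.1, a3.2}


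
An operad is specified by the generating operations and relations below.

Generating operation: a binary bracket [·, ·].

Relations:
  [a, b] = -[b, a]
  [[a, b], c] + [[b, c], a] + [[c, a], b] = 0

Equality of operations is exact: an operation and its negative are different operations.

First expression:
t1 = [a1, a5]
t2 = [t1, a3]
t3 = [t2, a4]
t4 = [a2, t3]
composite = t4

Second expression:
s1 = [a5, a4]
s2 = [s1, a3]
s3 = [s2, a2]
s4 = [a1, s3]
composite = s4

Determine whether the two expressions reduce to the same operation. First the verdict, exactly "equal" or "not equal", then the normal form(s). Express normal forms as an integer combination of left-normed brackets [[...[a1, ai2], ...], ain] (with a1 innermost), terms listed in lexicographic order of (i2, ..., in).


not equal; first: -[[[[a1, a5], a3], a4], a2]; second: -[[[[a1, a2], a3], a4], a5] + [[[[a1, a2], a3], a5], a4] + [[[[a1, a2], a4], a5], a3] - [[[[a1, a2], a5], a4], a3] + [[[[a1, a3], a4], a5], a2] - [[[[a1, a3], a5], a4], a2] - [[[[a1, a4], a5], a3], a2] + [[[[a1, a5], a4], a3], a2]

The first composite normalizes to -[[[[a1, a5], a3], a4], a2]
The second composite normalizes to -[[[[a1, a2], a3], a4], a5] + [[[[a1, a2], a3], a5], a4] + [[[[a1, a2], a4], a5], a3] - [[[[a1, a2], a5], a4], a3] + [[[[a1, a3], a4], a5], a2] - [[[[a1, a3], a5], a4], a2] - [[[[a1, a4], a5], a3], a2] + [[[[a1, a5], a4], a3], a2]
No match — not equal.


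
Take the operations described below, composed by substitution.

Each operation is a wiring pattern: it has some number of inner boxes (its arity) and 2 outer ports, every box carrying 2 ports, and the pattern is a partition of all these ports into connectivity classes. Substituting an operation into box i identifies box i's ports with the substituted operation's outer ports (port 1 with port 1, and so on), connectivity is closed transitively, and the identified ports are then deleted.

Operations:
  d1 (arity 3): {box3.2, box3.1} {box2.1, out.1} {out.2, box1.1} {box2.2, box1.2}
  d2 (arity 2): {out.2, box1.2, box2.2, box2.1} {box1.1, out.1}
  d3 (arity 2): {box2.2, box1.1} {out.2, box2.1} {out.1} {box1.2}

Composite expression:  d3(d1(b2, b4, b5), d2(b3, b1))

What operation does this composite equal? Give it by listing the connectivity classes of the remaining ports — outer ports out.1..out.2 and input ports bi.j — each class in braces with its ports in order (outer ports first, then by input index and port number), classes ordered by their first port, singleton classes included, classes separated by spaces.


{out.1} {out.2, b3.1} {b1.1, b1.2, b3.2, b4.1} {b2.1} {b2.2, b4.2} {b5.1, b5.2}


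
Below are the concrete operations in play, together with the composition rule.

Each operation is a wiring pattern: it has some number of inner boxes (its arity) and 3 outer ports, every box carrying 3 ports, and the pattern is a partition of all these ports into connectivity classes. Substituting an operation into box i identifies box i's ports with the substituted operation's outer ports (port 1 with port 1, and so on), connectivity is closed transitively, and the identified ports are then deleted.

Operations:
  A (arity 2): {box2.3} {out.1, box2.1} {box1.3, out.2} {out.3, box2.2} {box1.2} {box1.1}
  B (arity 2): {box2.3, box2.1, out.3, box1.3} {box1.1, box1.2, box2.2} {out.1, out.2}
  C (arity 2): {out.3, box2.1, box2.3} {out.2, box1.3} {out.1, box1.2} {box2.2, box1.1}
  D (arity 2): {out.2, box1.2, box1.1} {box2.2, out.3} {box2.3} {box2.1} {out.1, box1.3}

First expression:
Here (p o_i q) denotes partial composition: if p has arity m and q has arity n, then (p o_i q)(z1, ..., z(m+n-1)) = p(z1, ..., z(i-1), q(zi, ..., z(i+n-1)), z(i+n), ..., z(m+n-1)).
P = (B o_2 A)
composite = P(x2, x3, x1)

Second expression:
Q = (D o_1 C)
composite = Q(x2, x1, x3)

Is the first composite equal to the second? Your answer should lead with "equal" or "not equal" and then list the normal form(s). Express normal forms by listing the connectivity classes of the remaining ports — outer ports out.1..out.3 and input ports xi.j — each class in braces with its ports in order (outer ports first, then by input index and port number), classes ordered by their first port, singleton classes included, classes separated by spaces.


The first expression, normalized: {out.1, out.2} {out.3, x1.1, x1.2, x2.3} {x1.3} {x2.1, x2.2, x3.3} {x3.1} {x3.2}
The second expression, normalized: {out.1, x1.1, x1.3} {out.2, x2.2, x2.3} {out.3, x3.2} {x1.2, x2.1} {x3.1} {x3.3}
Different reductions; not equal.

not equal: they reduce to {out.1, out.2} {out.3, x1.1, x1.2, x2.3} {x1.3} {x2.1, x2.2, x3.3} {x3.1} {x3.2} and {out.1, x1.1, x1.3} {out.2, x2.2, x2.3} {out.3, x3.2} {x1.2, x2.1} {x3.1} {x3.3}


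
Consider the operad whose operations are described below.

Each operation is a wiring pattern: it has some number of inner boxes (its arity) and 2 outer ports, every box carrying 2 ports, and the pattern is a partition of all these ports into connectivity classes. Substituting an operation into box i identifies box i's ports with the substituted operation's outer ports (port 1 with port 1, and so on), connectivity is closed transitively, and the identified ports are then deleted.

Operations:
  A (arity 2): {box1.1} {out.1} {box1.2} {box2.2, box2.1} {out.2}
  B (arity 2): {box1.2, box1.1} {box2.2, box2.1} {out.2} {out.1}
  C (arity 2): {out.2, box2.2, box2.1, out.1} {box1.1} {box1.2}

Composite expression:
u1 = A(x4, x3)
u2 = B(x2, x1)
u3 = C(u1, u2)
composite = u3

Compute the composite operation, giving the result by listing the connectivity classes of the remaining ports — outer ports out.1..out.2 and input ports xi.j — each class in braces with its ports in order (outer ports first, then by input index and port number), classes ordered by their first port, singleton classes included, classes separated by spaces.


{out.1, out.2} {x1.1, x1.2} {x2.1, x2.2} {x3.1, x3.2} {x4.1} {x4.2}

Connectivity passes through glued C-boundaries; trace each wire chain.
through A, on inputs (x4, x3): {out.1} {out.2} {x3.1, x3.2} {x4.1} {x4.2} (out.j = stage outer ports)
through B, on inputs (x2, x1): {out.1} {out.2} {x1.1, x1.2} {x2.1, x2.2} (out.j = stage outer ports)
through C, on inputs (x4, x3, x2, x1): {out.1, out.2} {x1.1, x1.2} {x2.1, x2.2} {x3.1, x3.2} {x4.1} {x4.2} (out.j = stage outer ports)


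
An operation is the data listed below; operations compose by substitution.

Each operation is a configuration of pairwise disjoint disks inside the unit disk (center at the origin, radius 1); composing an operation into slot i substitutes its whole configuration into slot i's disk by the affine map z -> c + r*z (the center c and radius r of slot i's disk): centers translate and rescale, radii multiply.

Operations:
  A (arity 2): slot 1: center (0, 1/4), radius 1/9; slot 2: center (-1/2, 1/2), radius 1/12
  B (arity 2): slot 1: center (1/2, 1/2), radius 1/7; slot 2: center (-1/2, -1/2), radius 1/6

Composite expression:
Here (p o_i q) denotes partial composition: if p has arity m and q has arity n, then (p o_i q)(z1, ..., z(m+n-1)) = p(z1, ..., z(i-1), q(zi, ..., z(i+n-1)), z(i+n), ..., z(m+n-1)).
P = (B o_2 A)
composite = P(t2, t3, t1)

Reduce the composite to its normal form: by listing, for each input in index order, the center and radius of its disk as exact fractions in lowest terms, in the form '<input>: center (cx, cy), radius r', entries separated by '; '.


Below B, radii multiply path by path; the t-disk centers shift.
t2: after 1 affine step, its disk has center (1/2, 1/2), radius 1/7
t3: after 2 affine steps, its disk has center (-1/2, -11/24), radius 1/54
t1: after 2 affine steps, its disk has center (-7/12, -5/12), radius 1/72

t1: center (-7/12, -5/12), radius 1/72; t2: center (1/2, 1/2), radius 1/7; t3: center (-1/2, -11/24), radius 1/54


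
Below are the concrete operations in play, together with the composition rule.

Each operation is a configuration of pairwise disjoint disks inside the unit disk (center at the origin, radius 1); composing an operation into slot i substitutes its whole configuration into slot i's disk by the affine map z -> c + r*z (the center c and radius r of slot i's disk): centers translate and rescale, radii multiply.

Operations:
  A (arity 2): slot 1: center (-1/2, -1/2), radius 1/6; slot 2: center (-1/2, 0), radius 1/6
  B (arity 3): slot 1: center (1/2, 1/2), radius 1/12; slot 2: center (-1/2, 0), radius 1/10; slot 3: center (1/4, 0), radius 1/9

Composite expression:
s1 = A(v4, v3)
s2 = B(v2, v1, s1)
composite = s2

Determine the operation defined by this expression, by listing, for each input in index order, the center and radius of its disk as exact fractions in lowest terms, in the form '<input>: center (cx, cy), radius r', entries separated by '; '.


v1: center (-1/2, 0), radius 1/10; v2: center (1/2, 1/2), radius 1/12; v3: center (7/36, 0), radius 1/54; v4: center (7/36, -1/18), radius 1/54

Each v-disk chains the slot maps above it in B; radii multiply.
for v2, the 1-step affine chain lands on center (1/2, 1/2), radius 1/12
for v1, the 1-step affine chain lands on center (-1/2, 0), radius 1/10
for v4, the 2-step affine chain lands on center (7/36, -1/18), radius 1/54
for v3, the 2-step affine chain lands on center (7/36, 0), radius 1/54


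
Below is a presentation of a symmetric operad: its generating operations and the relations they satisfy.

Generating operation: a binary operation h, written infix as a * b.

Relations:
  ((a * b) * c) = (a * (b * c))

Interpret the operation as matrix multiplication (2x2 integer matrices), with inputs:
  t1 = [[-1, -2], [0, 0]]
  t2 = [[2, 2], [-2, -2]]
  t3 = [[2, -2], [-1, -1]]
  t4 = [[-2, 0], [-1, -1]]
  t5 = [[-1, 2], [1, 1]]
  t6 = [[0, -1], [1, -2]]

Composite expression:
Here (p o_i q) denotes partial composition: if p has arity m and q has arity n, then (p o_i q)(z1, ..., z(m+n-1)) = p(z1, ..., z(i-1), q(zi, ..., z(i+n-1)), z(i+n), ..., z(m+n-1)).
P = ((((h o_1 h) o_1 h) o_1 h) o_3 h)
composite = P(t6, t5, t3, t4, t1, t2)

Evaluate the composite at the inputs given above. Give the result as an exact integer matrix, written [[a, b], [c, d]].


[[-2, -2], [12, 12]]

(t6 * t5) = [[-1, -1], [-3, 0]]
(t3 * t4) = [[-2, 2], [3, 1]]
((t6 * t5) * (t3 * t4)) = [[-1, -3], [6, -6]]
(((t6 * t5) * (t3 * t4)) * t1) = [[1, 2], [-6, -12]]
((((t6 * t5) * (t3 * t4)) * t1) * t2) = [[-2, -2], [12, 12]]


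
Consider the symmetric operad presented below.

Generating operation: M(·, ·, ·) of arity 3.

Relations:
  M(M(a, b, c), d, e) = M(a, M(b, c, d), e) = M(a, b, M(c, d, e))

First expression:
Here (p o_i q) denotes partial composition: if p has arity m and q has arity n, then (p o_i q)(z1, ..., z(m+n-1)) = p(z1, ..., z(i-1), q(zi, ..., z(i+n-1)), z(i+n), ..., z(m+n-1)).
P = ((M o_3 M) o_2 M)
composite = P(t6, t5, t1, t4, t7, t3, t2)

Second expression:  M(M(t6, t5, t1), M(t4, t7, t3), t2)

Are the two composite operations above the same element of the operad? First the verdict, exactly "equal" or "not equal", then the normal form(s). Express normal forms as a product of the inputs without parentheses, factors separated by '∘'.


equal: each reduces to t6 ∘ t5 ∘ t1 ∘ t4 ∘ t7 ∘ t3 ∘ t2

The first expression, normalized: t6 ∘ t5 ∘ t1 ∘ t4 ∘ t7 ∘ t3 ∘ t2
The second expression, normalized: t6 ∘ t5 ∘ t1 ∘ t4 ∘ t7 ∘ t3 ∘ t2
Same normal form: equal.


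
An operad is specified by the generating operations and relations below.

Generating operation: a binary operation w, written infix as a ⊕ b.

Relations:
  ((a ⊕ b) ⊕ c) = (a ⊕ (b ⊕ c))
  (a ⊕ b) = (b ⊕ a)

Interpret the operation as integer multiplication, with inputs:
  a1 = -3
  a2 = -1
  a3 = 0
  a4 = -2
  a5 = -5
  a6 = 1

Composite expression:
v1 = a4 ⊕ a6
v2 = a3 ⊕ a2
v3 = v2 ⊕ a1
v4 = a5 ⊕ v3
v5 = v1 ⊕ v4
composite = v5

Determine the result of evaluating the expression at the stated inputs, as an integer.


0

(a4 ⊕ a6) = -2
(a3 ⊕ a2) = 0
((a3 ⊕ a2) ⊕ a1) = 0
(a5 ⊕ ((a3 ⊕ a2) ⊕ a1)) = 0
((a4 ⊕ a6) ⊕ (a5 ⊕ ((a3 ⊕ a2) ⊕ a1))) = 0


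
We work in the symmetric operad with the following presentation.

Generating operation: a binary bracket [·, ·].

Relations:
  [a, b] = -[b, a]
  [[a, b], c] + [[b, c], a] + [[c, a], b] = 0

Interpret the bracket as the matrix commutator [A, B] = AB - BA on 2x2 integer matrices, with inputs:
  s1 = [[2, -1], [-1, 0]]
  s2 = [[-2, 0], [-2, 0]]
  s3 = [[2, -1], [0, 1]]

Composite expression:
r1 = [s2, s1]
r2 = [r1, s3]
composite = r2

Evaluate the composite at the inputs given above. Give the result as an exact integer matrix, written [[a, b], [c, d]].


[[-6, 2], [-6, 6]]


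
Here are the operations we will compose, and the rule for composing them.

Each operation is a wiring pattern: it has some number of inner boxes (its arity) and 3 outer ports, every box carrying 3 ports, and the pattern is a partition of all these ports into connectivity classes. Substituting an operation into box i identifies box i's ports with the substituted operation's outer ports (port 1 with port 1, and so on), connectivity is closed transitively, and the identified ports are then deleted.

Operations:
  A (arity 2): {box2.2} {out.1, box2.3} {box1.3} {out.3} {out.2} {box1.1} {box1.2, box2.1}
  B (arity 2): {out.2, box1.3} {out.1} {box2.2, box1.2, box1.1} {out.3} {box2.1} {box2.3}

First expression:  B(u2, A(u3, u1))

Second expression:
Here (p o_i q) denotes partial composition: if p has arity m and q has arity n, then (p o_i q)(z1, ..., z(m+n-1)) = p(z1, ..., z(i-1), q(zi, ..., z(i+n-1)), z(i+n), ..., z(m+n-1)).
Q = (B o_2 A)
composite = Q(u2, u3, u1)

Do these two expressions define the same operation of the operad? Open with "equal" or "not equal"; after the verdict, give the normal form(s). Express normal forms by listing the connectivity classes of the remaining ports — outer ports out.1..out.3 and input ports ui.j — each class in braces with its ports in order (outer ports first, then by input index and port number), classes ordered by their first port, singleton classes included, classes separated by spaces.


equal; both compose to {out.1} {out.2, u2.3} {out.3} {u1.1, u3.2} {u1.2} {u1.3} {u2.1, u2.2} {u3.1} {u3.3}

The first composite normalizes to {out.1} {out.2, u2.3} {out.3} {u1.1, u3.2} {u1.2} {u1.3} {u2.1, u2.2} {u3.1} {u3.3}
The second composite normalizes to {out.1} {out.2, u2.3} {out.3} {u1.1, u3.2} {u1.2} {u1.3} {u2.1, u2.2} {u3.1} {u3.3}
Both agree, so they are equal.


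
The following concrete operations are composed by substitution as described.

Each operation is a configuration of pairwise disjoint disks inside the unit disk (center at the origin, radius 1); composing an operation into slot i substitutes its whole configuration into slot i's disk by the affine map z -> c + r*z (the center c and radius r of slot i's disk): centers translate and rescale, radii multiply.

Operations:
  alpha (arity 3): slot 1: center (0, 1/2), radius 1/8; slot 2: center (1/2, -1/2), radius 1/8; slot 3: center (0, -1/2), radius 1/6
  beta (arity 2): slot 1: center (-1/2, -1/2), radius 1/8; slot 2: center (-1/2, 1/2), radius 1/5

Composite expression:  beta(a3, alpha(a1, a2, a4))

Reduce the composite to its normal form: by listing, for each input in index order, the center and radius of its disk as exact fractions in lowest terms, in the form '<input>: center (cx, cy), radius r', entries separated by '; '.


Follow each a-input down from beta: c' goes to c + r*c', radius to r*r'.
input a3: applying the 1 nested substitution gives center (-1/2, -1/2), radius 1/8
input a1: applying the 2 nested substitutions gives center (-1/2, 3/5), radius 1/40
input a2: applying the 2 nested substitutions gives center (-2/5, 2/5), radius 1/40
input a4: applying the 2 nested substitutions gives center (-1/2, 2/5), radius 1/30

a1: center (-1/2, 3/5), radius 1/40; a2: center (-2/5, 2/5), radius 1/40; a3: center (-1/2, -1/2), radius 1/8; a4: center (-1/2, 2/5), radius 1/30


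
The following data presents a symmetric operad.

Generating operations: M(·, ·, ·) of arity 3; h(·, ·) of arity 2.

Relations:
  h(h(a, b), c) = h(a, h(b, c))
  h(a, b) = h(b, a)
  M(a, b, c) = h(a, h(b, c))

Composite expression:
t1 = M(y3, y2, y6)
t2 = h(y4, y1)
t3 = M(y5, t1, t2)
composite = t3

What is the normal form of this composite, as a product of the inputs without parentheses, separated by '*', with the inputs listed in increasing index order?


y1 * y2 * y3 * y4 * y5 * y6

Key point: M commutes, so take the y-inputs in any fixed order.
M(y3, y2, y6) reduces to y3 * y2 * y6
h(y4, y1) reduces to y4 * y1
M(y5, M(y3, y2, y6), h(y4, y1)) reduces to y5 * y3 * y2 * y6 * y4 * y1
rearranged into index order: y1 * y2 * y3 * y4 * y5 * y6


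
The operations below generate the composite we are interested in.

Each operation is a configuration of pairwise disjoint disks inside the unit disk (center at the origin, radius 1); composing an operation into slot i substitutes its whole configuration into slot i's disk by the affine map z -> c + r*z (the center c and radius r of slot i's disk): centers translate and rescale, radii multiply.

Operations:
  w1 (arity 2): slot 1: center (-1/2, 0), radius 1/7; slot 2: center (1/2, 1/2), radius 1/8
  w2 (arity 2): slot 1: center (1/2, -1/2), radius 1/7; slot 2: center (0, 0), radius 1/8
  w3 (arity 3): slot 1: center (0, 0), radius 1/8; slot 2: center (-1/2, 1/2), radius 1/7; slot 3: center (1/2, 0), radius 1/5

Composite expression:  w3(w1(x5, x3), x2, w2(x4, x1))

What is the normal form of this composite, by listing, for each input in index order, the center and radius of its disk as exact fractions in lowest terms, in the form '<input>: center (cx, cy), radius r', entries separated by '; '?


x1: center (1/2, 0), radius 1/40; x2: center (-1/2, 1/2), radius 1/7; x3: center (1/16, 1/16), radius 1/64; x4: center (3/5, -1/10), radius 1/35; x5: center (-1/16, 0), radius 1/56

Follow each x-input down from w3: c' goes to c + r*c', radius to r*r'.
x5: after 2 affine steps, its disk has center (-1/16, 0), radius 1/56
x3: after 2 affine steps, its disk has center (1/16, 1/16), radius 1/64
x2: after 1 affine step, its disk has center (-1/2, 1/2), radius 1/7
x4: after 2 affine steps, its disk has center (3/5, -1/10), radius 1/35
x1: after 2 affine steps, its disk has center (1/2, 0), radius 1/40


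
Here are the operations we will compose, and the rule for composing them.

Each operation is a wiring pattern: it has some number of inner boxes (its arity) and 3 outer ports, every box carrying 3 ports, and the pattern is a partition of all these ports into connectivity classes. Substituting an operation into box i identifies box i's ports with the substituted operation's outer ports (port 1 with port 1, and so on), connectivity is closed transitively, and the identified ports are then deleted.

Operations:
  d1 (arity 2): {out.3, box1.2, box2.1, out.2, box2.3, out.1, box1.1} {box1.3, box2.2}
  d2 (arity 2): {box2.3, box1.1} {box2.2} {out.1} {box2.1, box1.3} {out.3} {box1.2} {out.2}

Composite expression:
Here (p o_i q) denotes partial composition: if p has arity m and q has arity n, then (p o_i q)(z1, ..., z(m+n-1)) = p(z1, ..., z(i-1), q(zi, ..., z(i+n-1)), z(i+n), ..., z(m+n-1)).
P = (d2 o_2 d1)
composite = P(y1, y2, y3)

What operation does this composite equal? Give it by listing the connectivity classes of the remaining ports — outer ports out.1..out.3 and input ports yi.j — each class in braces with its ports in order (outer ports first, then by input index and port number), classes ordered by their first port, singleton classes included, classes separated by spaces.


{out.1} {out.2} {out.3} {y1.1, y1.3, y2.1, y2.2, y3.1, y3.3} {y1.2} {y2.3, y3.2}


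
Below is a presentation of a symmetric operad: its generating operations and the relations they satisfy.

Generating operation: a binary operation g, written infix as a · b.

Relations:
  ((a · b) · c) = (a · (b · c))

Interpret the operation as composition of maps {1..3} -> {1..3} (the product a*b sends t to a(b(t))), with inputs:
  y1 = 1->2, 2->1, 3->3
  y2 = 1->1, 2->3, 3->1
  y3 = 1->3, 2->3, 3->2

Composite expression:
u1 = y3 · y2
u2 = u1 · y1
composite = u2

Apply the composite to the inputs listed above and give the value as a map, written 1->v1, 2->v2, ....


(y3 · y2) = 1->3, 2->2, 3->3
((y3 · y2) · y1) = 1->2, 2->3, 3->3

1->2, 2->3, 3->3


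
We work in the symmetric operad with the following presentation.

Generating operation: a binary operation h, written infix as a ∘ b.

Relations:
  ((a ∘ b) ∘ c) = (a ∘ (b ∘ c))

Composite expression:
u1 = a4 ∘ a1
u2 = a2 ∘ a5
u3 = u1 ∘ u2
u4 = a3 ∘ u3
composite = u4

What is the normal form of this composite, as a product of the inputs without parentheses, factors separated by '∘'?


a3 ∘ a4 ∘ a1 ∘ a2 ∘ a5

Key point: h is associative — brackets drop, the a-order remains.
(a4 ∘ a1) spells out as a4 ∘ a1
(a2 ∘ a5) spells out as a2 ∘ a5
((a4 ∘ a1) ∘ (a2 ∘ a5)) spells out as a4 ∘ a1 ∘ a2 ∘ a5
(a3 ∘ ((a4 ∘ a1) ∘ (a2 ∘ a5))) spells out as a3 ∘ a4 ∘ a1 ∘ a2 ∘ a5


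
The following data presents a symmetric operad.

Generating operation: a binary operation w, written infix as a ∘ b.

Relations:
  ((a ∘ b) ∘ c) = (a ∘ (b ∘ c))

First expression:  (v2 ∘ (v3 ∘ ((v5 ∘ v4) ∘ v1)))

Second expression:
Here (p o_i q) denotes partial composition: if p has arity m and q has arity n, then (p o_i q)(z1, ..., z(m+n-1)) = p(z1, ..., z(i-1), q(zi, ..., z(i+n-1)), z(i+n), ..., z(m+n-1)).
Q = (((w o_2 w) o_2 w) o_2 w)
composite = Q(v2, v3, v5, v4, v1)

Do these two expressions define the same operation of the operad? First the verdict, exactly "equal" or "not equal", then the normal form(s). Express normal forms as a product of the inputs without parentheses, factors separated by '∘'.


equal: each reduces to v2 ∘ v3 ∘ v5 ∘ v4 ∘ v1

The first expression, normalized: v2 ∘ v3 ∘ v5 ∘ v4 ∘ v1
The second expression, normalized: v2 ∘ v3 ∘ v5 ∘ v4 ∘ v1
Both agree, so they are equal.
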